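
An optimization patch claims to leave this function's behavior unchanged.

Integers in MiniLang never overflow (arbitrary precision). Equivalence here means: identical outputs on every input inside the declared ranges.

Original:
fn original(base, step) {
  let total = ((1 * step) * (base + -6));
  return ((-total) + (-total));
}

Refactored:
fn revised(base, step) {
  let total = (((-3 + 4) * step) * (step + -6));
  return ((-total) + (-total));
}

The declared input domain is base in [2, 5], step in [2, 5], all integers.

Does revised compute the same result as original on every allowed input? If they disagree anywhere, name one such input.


Not equivalent: base=2, step=3 separates them (24 vs 18).
original: total := -12 | result 24
revised: total := -9 | result 18
verdict: not equivalent; witness: base=2, step=3


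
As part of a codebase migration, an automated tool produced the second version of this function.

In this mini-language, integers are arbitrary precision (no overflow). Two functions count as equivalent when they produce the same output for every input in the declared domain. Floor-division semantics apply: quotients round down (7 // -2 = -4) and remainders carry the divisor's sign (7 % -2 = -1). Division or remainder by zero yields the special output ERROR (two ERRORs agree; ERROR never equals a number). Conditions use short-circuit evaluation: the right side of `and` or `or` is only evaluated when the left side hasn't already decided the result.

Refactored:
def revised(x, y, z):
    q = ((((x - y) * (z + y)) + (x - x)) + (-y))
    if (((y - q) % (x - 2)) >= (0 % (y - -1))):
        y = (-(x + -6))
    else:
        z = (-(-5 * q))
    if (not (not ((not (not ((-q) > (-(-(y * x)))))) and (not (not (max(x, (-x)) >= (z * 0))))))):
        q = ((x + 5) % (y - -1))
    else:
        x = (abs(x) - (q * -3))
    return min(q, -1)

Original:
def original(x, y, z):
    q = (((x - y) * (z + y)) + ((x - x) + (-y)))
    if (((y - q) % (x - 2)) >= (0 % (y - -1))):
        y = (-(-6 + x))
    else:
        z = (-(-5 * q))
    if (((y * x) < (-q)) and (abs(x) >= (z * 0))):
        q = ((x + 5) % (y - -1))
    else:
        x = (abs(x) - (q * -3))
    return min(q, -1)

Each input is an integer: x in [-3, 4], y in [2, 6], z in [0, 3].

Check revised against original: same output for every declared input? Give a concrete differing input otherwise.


Behavior is preserved: although comparison usage differs, and min/max/abs usage differs, and boolean connective usage differs, the outputs never diverge.
One worked example (x=0, y=6, z=1) — original: q becomes -48; next (((y - q) % (x - 2)) >= (0 % (y - -1))) evaluates to true; next y becomes 6; next (((y * x) < (-q)) and (abs(x) >= (z * 0))) evaluates to true; next q becomes 5; next final value -1; revised: q becomes -48; next (((y - q) % (x - 2)) >= (0 % (y - -1))) evaluates to true; next y becomes 6; next (not (not ((not (not ((-q) > (-(-(y * x)))))) and (not (not (max(x, (-x)) >= (z * 0))))))) evaluates to true; next q becomes 5; next final value -1; agreement on -1.
Across all 160 domain points the two functions coincide.
verdict: equivalent


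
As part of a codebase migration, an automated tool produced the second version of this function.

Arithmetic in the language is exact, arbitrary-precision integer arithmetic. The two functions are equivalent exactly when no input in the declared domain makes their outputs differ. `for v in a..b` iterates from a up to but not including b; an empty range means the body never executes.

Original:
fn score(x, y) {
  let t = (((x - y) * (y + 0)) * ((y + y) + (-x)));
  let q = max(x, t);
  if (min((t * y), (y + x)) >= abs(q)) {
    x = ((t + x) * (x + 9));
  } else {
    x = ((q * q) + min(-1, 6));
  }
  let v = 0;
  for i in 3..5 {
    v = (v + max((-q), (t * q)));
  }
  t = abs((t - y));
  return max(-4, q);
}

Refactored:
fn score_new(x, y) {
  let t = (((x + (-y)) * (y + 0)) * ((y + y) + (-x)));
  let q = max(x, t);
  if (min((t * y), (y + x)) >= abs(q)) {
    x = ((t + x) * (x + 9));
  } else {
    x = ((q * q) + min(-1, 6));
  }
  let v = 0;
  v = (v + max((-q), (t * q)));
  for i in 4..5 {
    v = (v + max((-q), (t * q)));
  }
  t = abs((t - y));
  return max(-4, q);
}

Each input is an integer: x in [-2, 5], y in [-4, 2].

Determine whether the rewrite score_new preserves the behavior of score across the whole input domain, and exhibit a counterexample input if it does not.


Comparing the listings, the differences include: arithmetic usage differs; also min/max/abs usage differs; also statement counts differ; also loop structure differs.
As a probe, take x=3, y=-2: score runs t=70, then q=70, then (min((t * y), (y + x)) >= abs(q)) is false, then x=4899, then v=0, then (i=3), then v=4900, then (i=4), then v=9800, then t=72, then returns 70; score_new runs t=70, then q=70, then (min((t * y), (y + x)) >= abs(q)) is false, then x=4899, then v=0, then v=4900, then (i=4), then v=9800, then t=72, then returns 70; both end at 70.
Sweeping the whole domain (56 inputs) finds no disagreement.
verdict: equivalent


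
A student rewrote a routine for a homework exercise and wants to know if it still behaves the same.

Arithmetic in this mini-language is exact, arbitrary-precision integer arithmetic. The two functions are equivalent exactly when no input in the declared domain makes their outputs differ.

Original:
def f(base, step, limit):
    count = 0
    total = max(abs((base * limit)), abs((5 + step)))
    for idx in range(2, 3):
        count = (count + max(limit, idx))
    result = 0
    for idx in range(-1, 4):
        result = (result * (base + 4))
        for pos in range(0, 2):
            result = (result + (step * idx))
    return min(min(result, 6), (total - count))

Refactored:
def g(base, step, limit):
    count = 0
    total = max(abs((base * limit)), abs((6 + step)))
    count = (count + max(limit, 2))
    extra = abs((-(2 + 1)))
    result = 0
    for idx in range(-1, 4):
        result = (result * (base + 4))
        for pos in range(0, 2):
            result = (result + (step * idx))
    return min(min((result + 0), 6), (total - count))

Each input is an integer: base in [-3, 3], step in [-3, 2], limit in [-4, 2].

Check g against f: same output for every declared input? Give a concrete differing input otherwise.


Evaluate both at base=-3, step=1, limit=-2.
f: count=0, then total=6, then (idx=2), then count=2, then result=0, then (idx=-1), then result=0, then (pos=0), then result=-1, then (pos=1), then result=-2, then (idx=0), then result=-2, then (pos=0), then result=-2, then (pos=1), then result=-2, then (idx=1), then result=-2, then (pos=0), then result=-1, then (pos=1), then result=0, then (idx=2), then result=0, then (pos=0), then result=2, then (pos=1), then result=4, then (idx=3), then result=4, then (pos=0), then result=7, then (pos=1), then result=10, then returns 4
g: count=0, then total=7, then count=2, then extra=3, then result=0, then (idx=-1), then result=0, then (pos=0), then result=-1, then (pos=1), then result=-2, then (idx=0), then result=-2, then (pos=0), then result=-2, then (pos=1), then result=-2, then (idx=1), then result=-2, then (pos=0), then result=-1, then (pos=1), then result=0, then (idx=2), then result=0, then (pos=0), then result=2, then (pos=1), then result=4, then (idx=3), then result=4, then (pos=0), then result=7, then (pos=1), then result=10, then returns 5
4 and 5 differ, so these are not the same function on this domain.
verdict: not equivalent; witness: base=-3, step=1, limit=-2


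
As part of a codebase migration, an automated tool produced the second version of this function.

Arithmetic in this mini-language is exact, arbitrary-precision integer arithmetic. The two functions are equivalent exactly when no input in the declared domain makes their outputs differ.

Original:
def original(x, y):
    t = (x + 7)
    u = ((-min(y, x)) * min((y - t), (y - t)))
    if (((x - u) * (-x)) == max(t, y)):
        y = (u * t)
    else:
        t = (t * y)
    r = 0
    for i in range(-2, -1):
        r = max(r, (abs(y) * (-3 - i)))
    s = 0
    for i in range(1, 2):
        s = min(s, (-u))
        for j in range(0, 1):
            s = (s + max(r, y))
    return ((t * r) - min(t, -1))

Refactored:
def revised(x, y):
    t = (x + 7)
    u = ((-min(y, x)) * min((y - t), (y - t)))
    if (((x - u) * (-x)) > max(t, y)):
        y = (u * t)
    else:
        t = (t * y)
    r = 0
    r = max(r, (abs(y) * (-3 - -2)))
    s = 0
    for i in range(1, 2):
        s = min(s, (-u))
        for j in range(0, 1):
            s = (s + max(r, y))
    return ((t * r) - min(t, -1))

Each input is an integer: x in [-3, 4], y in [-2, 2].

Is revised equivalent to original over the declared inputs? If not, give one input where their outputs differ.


These are not equivalent — on x=-3, y=-2 the outputs split (8 vs 1).
original: t = 4; u = -18; (((x - u) * (-x)) == max(t, y)) -> false; t = -8; r = 0; [i=-2]; r = 0; s = 0; [i=1]; s = 0; [j=0]; s = 0; return 8
revised: t = 4; u = -18; (((x - u) * (-x)) > max(t, y)) -> true; y = -72; r = 0; r = 0; s = 0; [i=1]; s = 0; [j=0]; s = 0; return 1
verdict: not equivalent; witness: x=-3, y=-2


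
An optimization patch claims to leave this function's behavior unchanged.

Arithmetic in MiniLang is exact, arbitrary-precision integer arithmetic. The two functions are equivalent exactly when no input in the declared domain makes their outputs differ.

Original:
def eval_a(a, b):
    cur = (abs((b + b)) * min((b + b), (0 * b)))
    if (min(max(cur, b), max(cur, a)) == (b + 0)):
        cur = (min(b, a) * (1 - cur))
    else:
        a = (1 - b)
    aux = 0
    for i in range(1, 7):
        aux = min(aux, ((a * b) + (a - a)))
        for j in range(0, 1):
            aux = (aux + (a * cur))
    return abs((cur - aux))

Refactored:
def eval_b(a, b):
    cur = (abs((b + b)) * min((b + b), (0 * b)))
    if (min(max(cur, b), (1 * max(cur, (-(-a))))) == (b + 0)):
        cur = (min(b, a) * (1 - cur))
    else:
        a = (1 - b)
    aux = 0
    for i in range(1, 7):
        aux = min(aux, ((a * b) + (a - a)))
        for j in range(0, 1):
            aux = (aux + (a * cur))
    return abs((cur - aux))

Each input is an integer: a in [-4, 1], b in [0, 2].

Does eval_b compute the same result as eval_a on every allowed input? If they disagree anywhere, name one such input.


Equivalent — the differences include arithmetic usage differs; also constant usage differs, yet no declared input distinguishes the two.
One worked example (a=-2, b=1) — eval_a: cur=0, then (min(max(cur, b), max(cur, a)) == (b + 0)) is false, then a=0, then aux=0, then (i=1), then aux=0, then (j=0), then aux=0, then (i=2), then aux=0, then (j=0), then aux=0, then (i=3), then aux=0, then (j=0), then aux=0, then (i=4), then aux=0, then (j=0), then aux=0, then (i=5), then aux=0, then (j=0), then aux=0, then (i=6), then aux=0, then (j=0), then aux=0, then returns 0; eval_b: cur=0, then (min(max(cur, b), (1 * max(cur, (-(-a))))) == (b + 0)) is false, then a=0, then aux=0, then (i=1), then aux=0, then (j=0), then aux=0, then (i=2), then aux=0, then (j=0), then aux=0, then (i=3), then aux=0, then (j=0), then aux=0, then (i=4), then aux=0, then (j=0), then aux=0, then (i=5), then aux=0, then (j=0), then aux=0, then (i=6), then aux=0, then (j=0), then aux=0, then returns 0; agreement on 0.
Every one of the 18 inputs gives matching results.
verdict: equivalent


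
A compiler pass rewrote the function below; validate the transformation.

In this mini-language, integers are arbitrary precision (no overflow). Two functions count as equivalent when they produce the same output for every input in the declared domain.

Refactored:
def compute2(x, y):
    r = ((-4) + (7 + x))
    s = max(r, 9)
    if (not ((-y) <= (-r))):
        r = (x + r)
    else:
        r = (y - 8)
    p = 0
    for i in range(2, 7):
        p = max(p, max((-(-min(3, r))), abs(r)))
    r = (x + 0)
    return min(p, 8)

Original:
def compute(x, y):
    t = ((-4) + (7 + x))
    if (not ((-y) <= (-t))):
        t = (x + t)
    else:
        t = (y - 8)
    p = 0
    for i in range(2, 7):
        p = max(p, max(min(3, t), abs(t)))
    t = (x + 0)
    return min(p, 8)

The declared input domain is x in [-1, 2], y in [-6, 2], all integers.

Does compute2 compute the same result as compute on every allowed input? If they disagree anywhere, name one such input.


The two are interchangeable: local variable names differ; and constant usage differs; and statement counts differ; and min/max/abs usage differs, and every declared input agrees.
Tracing x=-1, y=0: compute: t := 2 | (not ((-y) <= (-t))): true | t := 1 | p := 0 | iter i=2: | p := 1 | iter i=3: | p := 1 | iter i=4: | p := 1 | iter i=5: | p := 1 | iter i=6: | p := 1 | t := -1 | result 1 | compute2: r := 2 | s := 9 | (not ((-y) <= (-r))): true | r := 1 | p := 0 | iter i=2: | p := 1 | iter i=3: | p := 1 | iter i=4: | p := 1 | iter i=5: | p := 1 | iter i=6: | p := 1 | r := -1 | result 1 — matching result 1.
Checked all 36 inputs in the declared domain: the outputs agree on every one.
verdict: equivalent


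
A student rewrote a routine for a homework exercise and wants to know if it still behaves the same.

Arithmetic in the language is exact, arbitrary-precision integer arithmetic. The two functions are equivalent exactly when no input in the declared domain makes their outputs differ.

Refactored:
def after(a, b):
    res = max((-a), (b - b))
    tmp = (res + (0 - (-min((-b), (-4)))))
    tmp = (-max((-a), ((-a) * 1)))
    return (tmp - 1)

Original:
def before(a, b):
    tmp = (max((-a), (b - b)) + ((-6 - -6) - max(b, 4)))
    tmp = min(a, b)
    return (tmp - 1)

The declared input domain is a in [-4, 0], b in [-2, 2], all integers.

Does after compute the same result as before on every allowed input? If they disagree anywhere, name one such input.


Evaluate both at a=-1, b=-2.
before: tmp = -3; tmp = -2; return -3
after: res = 1; tmp = -3; tmp = -1; return -2
-3 against -2: the behavior changed.
verdict: not equivalent; witness: a=-1, b=-2


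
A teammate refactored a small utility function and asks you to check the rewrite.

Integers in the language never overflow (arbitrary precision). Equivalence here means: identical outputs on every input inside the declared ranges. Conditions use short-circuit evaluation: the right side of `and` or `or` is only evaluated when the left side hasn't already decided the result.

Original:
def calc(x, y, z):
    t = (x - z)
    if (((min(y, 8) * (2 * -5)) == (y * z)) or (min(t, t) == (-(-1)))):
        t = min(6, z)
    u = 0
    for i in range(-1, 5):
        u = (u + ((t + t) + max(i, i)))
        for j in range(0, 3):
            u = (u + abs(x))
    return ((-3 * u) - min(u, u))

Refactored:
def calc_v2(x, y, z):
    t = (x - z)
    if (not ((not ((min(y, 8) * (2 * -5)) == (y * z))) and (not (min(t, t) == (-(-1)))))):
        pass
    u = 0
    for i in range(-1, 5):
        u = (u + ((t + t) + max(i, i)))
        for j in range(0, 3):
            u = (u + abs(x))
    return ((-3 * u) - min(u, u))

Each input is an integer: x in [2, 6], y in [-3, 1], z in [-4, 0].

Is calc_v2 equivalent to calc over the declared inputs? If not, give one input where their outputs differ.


Take x=2, y=0, z=-4.
calc: t=6, then (((min(y, 8) * (2 * -5)) == (y * z)) or (min(t, t) == (-(-1)))) is true, then t=-4, then u=0, then (i=-1), then u=-9, then (j=0), then u=-7, then (j=1), then u=-5, then (j=2), then u=-3, then (i=0), then u=-11, then (j=0), then u=-9, then (j=1), then u=-7, then (j=2), then u=-5, then (i=1), then u=-12, then (j=0), then u=-10, then (j=1), then u=-8, then (j=2), then u=-6, then (i=2), then u=-12, then (j=0), then u=-10, then (j=1), then u=-8, then (j=2), then u=-6, then (i=3), then u=-11, then (j=0), then u=-9, then (j=1), then u=-7, then (j=2), then u=-5, then (i=4), then u=-9, then (j=0), then u=-7, then (j=1), then u=-5, then (j=2), then u=-3, then returns 12
calc_v2: t=6, then (not ((not ((min(y, 8) * (2 * -5)) == (y * z))) and (not (min(t, t) == (-(-1)))))) is true, then u=0, then (i=-1), then u=11, then (j=0), then u=13, then (j=1), then u=15, then (j=2), then u=17, then (i=0), then u=29, then (j=0), then u=31, then (j=1), then u=33, then (j=2), then u=35, then (i=1), then u=48, then (j=0), then u=50, then (j=1), then u=52, then (j=2), then u=54, then (i=2), then u=68, then (j=0), then u=70, then (j=1), then u=72, then (j=2), then u=74, then (i=3), then u=89, then (j=0), then u=91, then (j=1), then u=93, then (j=2), then u=95, then (i=4), then u=111, then (j=0), then u=113, then (j=1), then u=115, then (j=2), then u=117, then returns -468
12 and -468 differ, so these are not the same function on this domain.
verdict: not equivalent; witness: x=2, y=0, z=-4


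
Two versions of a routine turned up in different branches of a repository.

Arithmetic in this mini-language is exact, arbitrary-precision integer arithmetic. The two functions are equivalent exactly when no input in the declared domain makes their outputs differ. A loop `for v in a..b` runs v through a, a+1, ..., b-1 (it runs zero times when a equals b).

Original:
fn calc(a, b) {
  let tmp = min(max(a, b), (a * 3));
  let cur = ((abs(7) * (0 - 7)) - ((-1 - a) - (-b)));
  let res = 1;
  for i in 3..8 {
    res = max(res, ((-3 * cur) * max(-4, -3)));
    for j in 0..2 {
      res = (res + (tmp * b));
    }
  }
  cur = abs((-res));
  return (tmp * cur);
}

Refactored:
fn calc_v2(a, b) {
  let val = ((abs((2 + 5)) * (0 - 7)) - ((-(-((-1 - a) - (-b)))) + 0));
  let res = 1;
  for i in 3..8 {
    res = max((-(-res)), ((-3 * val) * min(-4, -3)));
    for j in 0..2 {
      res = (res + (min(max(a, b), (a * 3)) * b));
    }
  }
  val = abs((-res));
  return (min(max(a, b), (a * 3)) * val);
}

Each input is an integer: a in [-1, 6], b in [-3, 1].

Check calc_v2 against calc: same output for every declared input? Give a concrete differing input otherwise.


Equivalent. The one real change (`max(-4, -3)` became `min(-4, -3)`) has no effect anywhere in the declared ranges.
Across all 40 domain points the two functions coincide.
Spot check at a=0, b=0 — calc: tmp = 0; cur = -48; res = 1; [i=3]; res = 1; [j=0]; res = 1; [j=1]; res = 1; [i=4]; res = 1; [j=0]; res = 1; [j=1]; res = 1; [i=5]; res = 1; [j=0]; res = 1; [j=1]; res = 1; [i=6]; res = 1; [j=0]; res = 1; [j=1]; res = 1; [i=7]; res = 1; [j=0]; res = 1; [j=1]; res = 1; cur = 1; return 0. calc_v2: val = -48; res = 1; [i=3]; res = 1; [j=0]; res = 1; [j=1]; res = 1; [i=4]; res = 1; [j=0]; res = 1; [j=1]; res = 1; [i=5]; res = 1; [j=0]; res = 1; [j=1]; res = 1; [i=6]; res = 1; [j=0]; res = 1; [j=1]; res = 1; [i=7]; res = 1; [j=0]; res = 1; [j=1]; res = 1; val = 1; return 0. Both give 0.
verdict: equivalent


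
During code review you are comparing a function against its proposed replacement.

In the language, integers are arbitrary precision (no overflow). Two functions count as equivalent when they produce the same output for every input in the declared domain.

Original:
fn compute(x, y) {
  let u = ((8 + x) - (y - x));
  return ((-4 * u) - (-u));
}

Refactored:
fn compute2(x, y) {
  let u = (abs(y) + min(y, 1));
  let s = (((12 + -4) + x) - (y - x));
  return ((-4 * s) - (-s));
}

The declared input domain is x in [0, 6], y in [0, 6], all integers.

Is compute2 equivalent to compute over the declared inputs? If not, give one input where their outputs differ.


Equivalent. Beyond behavior-preserving changes, the revision adds an assignment to `u` whose value nothing reads.
Checked all 49 inputs in the declared domain: the outputs agree on every one.
Tracing x=5, y=0: compute: u becomes 18; next final value -54 | compute2: u becomes 0; next s becomes 18; next final value -54 — matching result -54.
verdict: equivalent


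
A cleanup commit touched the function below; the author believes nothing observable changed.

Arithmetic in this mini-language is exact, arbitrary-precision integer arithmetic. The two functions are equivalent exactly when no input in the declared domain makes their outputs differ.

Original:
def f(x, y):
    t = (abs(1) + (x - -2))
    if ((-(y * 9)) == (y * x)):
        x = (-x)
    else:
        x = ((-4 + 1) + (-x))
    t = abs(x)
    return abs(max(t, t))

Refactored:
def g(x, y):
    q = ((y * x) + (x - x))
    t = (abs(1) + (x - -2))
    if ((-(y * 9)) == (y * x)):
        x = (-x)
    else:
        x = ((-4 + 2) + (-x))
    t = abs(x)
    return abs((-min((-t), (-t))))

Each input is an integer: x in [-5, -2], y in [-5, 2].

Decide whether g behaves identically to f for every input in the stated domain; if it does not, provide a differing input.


These are not equivalent — on x=-5, y=-5 the outputs split (2 vs 3).
f: t becomes -2; next ((-(y * 9)) == (y * x)) evaluates to false; next x becomes 2; next t becomes 2; next final value 2
g: q becomes 25; next t becomes -2; next ((-(y * 9)) == (y * x)) evaluates to false; next x becomes 3; next t becomes 3; next final value 3
verdict: not equivalent; witness: x=-5, y=-5


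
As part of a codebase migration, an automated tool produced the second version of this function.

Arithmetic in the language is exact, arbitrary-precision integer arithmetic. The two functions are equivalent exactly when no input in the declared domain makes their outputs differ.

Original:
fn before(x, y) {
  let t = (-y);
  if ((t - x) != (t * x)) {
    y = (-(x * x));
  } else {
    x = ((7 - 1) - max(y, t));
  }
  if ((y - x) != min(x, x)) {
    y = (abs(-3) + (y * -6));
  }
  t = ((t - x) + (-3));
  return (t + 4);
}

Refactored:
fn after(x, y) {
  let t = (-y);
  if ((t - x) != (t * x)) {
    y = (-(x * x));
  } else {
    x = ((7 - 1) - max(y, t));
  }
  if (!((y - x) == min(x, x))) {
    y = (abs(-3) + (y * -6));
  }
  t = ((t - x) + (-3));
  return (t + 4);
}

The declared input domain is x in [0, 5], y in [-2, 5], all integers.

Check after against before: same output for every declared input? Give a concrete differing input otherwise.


Reading the diff, among the changes: comparison usage differs; and boolean connective usage differs.
As a probe, take x=3, y=5: before runs t := -5 | ((t - x) != (t * x)): true | y := -9 | ((y - x) != min(x, x)): true | y := 57 | t := -11 | result -7; after runs t := -5 | ((t - x) != (t * x)): true | y := -9 | (!((y - x) == min(x, x))): true | y := 57 | t := -11 | result -7; both end at -7.
Checked all 48 inputs in the declared domain: the outputs agree on every one.
verdict: equivalent


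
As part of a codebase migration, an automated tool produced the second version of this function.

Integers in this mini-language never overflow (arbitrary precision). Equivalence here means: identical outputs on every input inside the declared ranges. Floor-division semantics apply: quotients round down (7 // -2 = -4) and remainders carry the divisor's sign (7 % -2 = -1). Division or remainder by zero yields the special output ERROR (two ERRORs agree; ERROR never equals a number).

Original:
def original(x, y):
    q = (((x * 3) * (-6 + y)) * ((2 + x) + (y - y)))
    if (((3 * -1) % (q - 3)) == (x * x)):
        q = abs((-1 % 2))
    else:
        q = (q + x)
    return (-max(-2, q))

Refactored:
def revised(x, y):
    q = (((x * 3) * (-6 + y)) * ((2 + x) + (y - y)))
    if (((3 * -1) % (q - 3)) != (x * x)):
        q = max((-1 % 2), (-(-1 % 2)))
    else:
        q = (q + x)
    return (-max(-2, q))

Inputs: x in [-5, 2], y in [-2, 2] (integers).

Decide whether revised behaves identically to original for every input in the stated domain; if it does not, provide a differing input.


At x=-5, y=-2: original gives 2, revised gives -1.
verdict: not equivalent; witness: x=-5, y=-2


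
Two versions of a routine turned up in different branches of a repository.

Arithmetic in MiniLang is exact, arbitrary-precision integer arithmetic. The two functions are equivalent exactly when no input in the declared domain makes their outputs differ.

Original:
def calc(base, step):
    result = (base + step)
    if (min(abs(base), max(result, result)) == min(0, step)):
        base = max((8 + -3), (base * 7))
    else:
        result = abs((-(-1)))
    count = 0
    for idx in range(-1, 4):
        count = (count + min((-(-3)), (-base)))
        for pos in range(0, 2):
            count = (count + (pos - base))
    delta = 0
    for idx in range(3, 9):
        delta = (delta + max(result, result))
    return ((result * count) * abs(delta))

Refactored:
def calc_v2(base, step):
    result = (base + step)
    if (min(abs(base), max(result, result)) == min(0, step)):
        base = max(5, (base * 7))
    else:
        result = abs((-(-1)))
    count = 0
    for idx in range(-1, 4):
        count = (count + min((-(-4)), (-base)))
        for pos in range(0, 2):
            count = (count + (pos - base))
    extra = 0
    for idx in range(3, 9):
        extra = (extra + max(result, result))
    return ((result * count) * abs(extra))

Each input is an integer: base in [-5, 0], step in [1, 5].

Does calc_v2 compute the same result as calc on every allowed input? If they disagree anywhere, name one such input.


Try base=-5, step=1.
calc: result becomes -4; next (min(abs(base), max(result, result)) == min(0, step)) evaluates to false; next result becomes 1; next count becomes 0; next at idx=-1:; next count becomes 3; next at pos=0:; next count becomes 8; next at pos=1:; next count becomes 14; next at idx=0:; next count becomes 17; next at pos=0:; next count becomes 22; next at pos=1:; next count becomes 28; next at idx=1:; next count becomes 31; next at pos=0:; next count becomes 36; next at pos=1:; next count becomes 42; next at idx=2:; next count becomes 45; next at pos=0:; next count becomes 50; next at pos=1:; next count becomes 56; next at idx=3:; next count becomes 59; next at pos=0:; next count becomes 64; next at pos=1:; next count becomes 70; next delta becomes 0; next at idx=3:; next delta becomes 1; next at idx=4:; next delta becomes 2; next at idx=5:; next delta becomes 3; next at idx=6:; next delta becomes 4; next at idx=7:; next delta becomes 5; next at idx=8:; next delta becomes 6; next final value 420
calc_v2: result becomes -4; next (min(abs(base), max(result, result)) == min(0, step)) evaluates to false; next result becomes 1; next count becomes 0; next at idx=-1:; next count becomes 4; next at pos=0:; next count becomes 9; next at pos=1:; next count becomes 15; next at idx=0:; next count becomes 19; next at pos=0:; next count becomes 24; next at pos=1:; next count becomes 30; next at idx=1:; next count becomes 34; next at pos=0:; next count becomes 39; next at pos=1:; next count becomes 45; next at idx=2:; next count becomes 49; next at pos=0:; next count becomes 54; next at pos=1:; next count becomes 60; next at idx=3:; next count becomes 64; next at pos=0:; next count becomes 69; next at pos=1:; next count becomes 75; next extra becomes 0; next at idx=3:; next extra becomes 1; next at idx=4:; next extra becomes 2; next at idx=5:; next extra becomes 3; next at idx=6:; next extra becomes 4; next at idx=7:; next extra becomes 5; next at idx=8:; next extra becomes 6; next final value 450
420 and 450 differ, so these are not the same function on this domain.
verdict: not equivalent; witness: base=-5, step=1


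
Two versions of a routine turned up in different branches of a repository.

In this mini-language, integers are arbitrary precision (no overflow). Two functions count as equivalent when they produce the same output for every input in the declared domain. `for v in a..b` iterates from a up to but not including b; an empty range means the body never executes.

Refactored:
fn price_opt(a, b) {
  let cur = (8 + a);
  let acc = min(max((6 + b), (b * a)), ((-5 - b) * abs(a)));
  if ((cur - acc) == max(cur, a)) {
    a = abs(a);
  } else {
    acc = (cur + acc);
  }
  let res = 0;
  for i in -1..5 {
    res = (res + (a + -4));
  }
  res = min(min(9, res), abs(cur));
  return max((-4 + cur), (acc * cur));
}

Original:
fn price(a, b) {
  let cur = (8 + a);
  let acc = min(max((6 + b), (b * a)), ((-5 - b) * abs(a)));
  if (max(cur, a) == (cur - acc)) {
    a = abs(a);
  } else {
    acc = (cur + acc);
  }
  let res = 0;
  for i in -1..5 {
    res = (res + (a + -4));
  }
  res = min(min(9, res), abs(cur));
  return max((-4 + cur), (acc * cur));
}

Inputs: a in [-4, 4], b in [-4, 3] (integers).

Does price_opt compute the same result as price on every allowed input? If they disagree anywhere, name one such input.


The two versions differ — the changes include same computation, different form.
As a probe, take a=1, b=1: price runs cur=9, then acc=-6, then (max(cur, a) == (cur - acc)) is false, then acc=3, then res=0, then (i=-1), then res=-3, then (i=0), then res=-6, then (i=1), then res=-9, then (i=2), then res=-12, then (i=3), then res=-15, then (i=4), then res=-18, then res=-18, then returns 27; price_opt runs cur=9, then acc=-6, then ((cur - acc) == max(cur, a)) is false, then acc=3, then res=0, then (i=-1), then res=-3, then (i=0), then res=-6, then (i=1), then res=-9, then (i=2), then res=-12, then (i=3), then res=-15, then (i=4), then res=-18, then res=-18, then returns 27; both end at 27.
Sweeping the whole domain (72 inputs) finds no disagreement.
verdict: equivalent


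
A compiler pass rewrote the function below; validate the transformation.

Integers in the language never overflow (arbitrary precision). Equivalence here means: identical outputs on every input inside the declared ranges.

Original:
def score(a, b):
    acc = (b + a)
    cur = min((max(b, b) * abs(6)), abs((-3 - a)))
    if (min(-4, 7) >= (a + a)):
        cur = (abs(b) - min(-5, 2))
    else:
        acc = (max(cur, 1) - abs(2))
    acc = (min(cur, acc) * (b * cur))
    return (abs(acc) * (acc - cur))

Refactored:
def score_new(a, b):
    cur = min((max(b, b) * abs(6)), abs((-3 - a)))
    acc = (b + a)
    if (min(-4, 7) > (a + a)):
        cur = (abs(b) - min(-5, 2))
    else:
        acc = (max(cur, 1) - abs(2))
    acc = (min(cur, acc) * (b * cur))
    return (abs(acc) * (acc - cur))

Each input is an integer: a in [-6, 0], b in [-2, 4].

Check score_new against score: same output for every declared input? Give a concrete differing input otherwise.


There is a counterexample at a=-2, b=-2: 2744 on one side, -79488 on the other.
score: acc = -4; cur = -12; (min(-4, 7) >= (a + a)) -> true; cur = 7; acc = 56; return 2744
score_new: cur = -12; acc = -4; (min(-4, 7) > (a + a)) -> false; acc = -1; acc = -288; return -79488
verdict: not equivalent; witness: a=-2, b=-2


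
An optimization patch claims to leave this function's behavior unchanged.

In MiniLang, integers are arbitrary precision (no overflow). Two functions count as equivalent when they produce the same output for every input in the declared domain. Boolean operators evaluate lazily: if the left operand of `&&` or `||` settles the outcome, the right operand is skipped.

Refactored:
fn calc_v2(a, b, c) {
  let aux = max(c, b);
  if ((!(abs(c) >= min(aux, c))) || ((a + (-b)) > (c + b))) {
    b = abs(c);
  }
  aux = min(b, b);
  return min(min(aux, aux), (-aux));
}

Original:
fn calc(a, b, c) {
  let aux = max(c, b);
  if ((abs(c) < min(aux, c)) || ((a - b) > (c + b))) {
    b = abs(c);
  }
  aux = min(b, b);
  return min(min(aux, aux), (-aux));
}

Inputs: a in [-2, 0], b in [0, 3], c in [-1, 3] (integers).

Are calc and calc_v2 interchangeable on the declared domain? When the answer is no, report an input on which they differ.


Reading the diff, among the changes: boolean connective usage differs, and arithmetic usage differs, and comparison usage differs.
One worked example (a=-1, b=1, c=2) — calc: aux = 2; ((abs(c) < min(aux, c)) || ((a - b) > (c + b))) -> false; aux = 1; return -1; calc_v2: aux = 2; ((!(abs(c) >= min(aux, c))) || ((a + (-b)) > (c + b))) -> false; aux = 1; return -1; agreement on -1.
Every one of the 60 inputs gives matching results.
verdict: equivalent


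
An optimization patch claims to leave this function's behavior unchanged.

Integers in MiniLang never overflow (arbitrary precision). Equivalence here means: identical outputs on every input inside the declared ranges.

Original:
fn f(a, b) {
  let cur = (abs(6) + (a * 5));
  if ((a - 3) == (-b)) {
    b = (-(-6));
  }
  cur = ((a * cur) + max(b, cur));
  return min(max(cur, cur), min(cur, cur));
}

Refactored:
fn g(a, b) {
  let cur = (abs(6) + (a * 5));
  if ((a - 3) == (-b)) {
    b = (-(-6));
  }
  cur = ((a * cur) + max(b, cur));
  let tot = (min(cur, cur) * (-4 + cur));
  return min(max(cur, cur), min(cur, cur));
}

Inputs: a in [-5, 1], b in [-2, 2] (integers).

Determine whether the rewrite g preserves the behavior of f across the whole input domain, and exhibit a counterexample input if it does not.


The two are interchangeable: local variable names differ, and statement counts differ, and arithmetic usage differs, and constant usage differs, and min/max/abs usage differs, and every declared input agrees.
One worked example (a=0, b=2) — f: cur becomes 6; next ((a - 3) == (-b)) evaluates to false; next cur becomes 6; next final value 6; g: cur becomes 6; next ((a - 3) == (-b)) evaluates to false; next cur becomes 6; next tot becomes 12; next final value 6; agreement on 6.
An exhaustive pass over the 35 declared inputs shows identical outputs.
verdict: equivalent


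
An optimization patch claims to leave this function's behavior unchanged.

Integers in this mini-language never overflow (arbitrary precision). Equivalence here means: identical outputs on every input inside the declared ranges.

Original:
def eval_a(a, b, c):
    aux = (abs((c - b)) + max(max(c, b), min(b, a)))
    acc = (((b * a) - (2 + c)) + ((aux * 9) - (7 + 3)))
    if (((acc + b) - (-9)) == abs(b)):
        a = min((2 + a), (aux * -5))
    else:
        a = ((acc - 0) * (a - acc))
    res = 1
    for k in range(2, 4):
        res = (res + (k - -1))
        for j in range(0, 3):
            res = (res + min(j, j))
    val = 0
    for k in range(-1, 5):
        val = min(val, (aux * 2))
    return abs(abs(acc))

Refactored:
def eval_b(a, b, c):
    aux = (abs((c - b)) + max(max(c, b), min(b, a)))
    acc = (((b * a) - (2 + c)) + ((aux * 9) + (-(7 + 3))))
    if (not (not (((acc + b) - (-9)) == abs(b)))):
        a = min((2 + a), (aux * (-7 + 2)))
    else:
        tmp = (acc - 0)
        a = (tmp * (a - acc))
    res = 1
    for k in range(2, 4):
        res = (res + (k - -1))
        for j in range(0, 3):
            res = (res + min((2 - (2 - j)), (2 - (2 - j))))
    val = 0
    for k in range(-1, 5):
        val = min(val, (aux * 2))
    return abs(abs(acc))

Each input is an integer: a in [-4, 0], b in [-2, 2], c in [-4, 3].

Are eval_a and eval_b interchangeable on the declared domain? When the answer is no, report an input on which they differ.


Changes here: boolean connective usage differs, arithmetic usage differs, statement counts differ, local variable names differ, constant usage differs; the full 200-point sweep finds no disagreement.
verdict: equivalent


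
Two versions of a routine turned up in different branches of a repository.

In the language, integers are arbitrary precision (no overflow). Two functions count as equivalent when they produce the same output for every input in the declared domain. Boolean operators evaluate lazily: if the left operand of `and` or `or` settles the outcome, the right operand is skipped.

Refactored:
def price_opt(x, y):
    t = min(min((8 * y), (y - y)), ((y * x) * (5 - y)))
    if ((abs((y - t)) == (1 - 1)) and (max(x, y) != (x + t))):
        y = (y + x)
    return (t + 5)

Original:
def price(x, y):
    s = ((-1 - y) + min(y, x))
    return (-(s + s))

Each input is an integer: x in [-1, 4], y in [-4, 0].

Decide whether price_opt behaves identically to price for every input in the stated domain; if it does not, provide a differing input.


The rewrite breaks on x=-1, y=-4, where the results are 2 and -27.
price: s=-1, then returns 2
price_opt: t=-32, then ((abs((y - t)) == (1 - 1)) and (max(x, y) != (x + t))) is false, then returns -27
verdict: not equivalent; witness: x=-1, y=-4


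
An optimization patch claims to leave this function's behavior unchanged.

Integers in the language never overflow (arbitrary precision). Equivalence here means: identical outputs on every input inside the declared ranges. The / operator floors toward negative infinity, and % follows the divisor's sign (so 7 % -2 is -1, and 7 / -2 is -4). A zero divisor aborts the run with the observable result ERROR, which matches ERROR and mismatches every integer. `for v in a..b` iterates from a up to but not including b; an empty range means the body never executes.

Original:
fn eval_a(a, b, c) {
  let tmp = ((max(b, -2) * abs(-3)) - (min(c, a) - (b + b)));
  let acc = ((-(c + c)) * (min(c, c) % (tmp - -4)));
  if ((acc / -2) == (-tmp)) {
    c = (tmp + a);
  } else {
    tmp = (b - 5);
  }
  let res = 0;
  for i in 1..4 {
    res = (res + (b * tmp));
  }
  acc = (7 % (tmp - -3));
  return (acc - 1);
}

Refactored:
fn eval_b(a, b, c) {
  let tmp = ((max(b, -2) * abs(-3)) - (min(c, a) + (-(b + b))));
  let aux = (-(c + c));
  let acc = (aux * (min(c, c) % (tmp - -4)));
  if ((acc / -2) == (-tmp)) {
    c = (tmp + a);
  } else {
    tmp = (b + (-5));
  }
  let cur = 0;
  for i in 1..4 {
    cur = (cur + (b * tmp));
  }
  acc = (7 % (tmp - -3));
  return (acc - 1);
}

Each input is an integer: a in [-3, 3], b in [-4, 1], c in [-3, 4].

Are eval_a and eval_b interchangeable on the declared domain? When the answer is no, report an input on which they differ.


Equivalent — the differences include arithmetic usage differs; and statement counts differ; and local variable names differ, yet no declared input distinguishes the two.
Tracing a=0, b=-4, c=1: eval_a: tmp = -14; acc = 18; ((acc / -2) == (-tmp)) -> false; tmp = -9; res = 0; [i=1]; res = 36; [i=2]; res = 72; [i=3]; res = 108; acc = -5; return -6 | eval_b: tmp = -14; aux = -2; acc = 18; ((acc / -2) == (-tmp)) -> false; tmp = -9; cur = 0; [i=1]; cur = 36; [i=2]; cur = 72; [i=3]; cur = 108; acc = -5; return -6 — matching result -6.
Sweeping the whole domain (336 inputs) finds no disagreement.
verdict: equivalent


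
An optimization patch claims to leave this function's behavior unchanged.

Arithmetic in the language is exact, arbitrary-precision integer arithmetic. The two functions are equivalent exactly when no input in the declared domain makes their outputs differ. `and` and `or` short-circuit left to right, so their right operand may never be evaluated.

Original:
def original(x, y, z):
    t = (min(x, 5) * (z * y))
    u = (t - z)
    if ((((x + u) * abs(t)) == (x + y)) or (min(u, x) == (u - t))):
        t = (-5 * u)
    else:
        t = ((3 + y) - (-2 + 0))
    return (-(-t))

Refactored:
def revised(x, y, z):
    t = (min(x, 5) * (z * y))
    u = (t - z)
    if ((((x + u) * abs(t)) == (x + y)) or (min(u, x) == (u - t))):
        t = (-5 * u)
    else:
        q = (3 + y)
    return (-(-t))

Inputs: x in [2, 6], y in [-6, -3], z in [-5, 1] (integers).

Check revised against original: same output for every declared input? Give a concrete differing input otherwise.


On input x=2, y=-6, z=-5, original returns -1 while revised returns 60.
verdict: not equivalent; witness: x=2, y=-6, z=-5


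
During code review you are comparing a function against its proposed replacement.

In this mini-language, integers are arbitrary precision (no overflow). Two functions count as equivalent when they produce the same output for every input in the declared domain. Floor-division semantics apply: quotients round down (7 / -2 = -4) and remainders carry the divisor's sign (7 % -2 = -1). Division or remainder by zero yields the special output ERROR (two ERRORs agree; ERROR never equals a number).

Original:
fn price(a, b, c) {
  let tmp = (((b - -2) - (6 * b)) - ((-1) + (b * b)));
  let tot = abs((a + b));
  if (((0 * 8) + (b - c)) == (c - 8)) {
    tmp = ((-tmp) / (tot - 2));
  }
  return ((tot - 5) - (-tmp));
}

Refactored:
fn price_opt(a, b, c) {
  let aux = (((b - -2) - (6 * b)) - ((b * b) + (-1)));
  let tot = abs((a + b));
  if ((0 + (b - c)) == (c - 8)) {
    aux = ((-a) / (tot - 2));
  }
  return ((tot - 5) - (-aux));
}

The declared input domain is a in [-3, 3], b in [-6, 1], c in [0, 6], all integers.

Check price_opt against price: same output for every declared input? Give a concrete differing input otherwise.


Evaluate both at a=-3, b=-4, c=2.
price: tmp=7, then tot=7, then (((0 * 8) + (b - c)) == (c - 8)) is true, then tmp=-2, then returns 0
price_opt: aux=7, then tot=7, then ((0 + (b - c)) == (c - 8)) is true, then aux=0, then returns 2
0 against 2: the behavior changed.
verdict: not equivalent; witness: a=-3, b=-4, c=2
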